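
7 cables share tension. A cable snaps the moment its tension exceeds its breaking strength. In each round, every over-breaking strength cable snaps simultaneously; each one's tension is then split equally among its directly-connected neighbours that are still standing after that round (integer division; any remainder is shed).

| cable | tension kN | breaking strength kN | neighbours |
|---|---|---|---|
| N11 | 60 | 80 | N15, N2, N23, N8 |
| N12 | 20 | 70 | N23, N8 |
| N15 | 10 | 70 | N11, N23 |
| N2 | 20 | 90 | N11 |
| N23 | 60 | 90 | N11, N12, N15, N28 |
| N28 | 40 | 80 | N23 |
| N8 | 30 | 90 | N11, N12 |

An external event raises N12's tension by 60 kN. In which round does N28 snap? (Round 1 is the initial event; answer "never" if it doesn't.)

never

Round 1 — N12 at 80 > 70. N12 snaps.
  N12 sheds 80 kN to N23, N8: 40 each.
    N23: 60+40 = 100 > 90
    N8: 30+40 = 70 ≤ 90
Round 2 — N23 snaps.
  N23 sheds 100 kN to N11, N15, N28: 33 each (1 lost).
    N11: 60+33 = 93 > 80
    N15: 10+33 = 43 ≤ 70
    N28: 40+33 = 73 ≤ 80
Round 3 — N11 snaps.
  N11 sheds 93 kN to N15, N2, N8: 31 each.
    N15: 43+31 = 74 > 70
    N2: 20+31 = 51 ≤ 90
    N8: 70+31 = 101 > 90
Round 4 — N15, N8 snap.
  N15 sheds 74 kN: no online neighbours, lost.
  N8 sheds 101 kN: no online neighbours, lost.
No further breaks.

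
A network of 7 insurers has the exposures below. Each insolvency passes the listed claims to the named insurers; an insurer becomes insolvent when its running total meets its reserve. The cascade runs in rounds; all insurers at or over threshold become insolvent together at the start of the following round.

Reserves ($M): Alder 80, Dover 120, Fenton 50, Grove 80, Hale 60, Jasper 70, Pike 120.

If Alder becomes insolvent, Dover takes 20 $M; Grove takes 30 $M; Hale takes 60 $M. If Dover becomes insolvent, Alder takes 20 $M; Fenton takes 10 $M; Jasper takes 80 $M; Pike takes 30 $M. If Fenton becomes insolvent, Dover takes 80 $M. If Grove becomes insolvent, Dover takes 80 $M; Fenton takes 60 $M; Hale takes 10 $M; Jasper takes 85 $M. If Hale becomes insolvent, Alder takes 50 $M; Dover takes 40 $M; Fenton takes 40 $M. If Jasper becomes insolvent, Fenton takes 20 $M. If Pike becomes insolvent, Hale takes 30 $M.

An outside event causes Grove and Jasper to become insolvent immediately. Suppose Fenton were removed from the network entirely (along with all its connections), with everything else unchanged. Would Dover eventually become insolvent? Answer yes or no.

no

With Fenton removed:
Round 1 — Grove, Jasper become insolvent (initial).
  Dover: +80 → 80 < 120
  Hale: +10 → 10 < 60
No further insolvencies.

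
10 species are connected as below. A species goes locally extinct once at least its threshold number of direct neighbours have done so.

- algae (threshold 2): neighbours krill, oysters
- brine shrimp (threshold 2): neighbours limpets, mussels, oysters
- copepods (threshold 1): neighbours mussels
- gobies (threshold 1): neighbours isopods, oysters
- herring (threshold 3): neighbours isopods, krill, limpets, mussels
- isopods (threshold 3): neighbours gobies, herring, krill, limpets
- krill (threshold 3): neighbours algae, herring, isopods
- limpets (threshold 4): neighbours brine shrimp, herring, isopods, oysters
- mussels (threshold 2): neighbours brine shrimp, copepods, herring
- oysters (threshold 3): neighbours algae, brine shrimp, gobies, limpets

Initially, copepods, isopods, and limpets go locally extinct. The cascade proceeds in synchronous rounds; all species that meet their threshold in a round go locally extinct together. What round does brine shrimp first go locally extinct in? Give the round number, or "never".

Round 1 — copepods, isopods, limpets go locally extinct (initial).
Round 2 — checking thresholds:
  brine shrimp: 1 of 3 neighbours < 2, below threshold.
  gobies: 1 of 2 neighbours ≥ 1, goes locally extinct.
  herring: 2 of 4 neighbours < 3, below threshold.
  krill: 1 of 3 neighbours < 3, below threshold.
  mussels: 1 of 3 neighbours < 2, below threshold.
  oysters: 1 of 4 neighbours < 3, below threshold.
Round 3 — no new extinctions; cascade stops.

never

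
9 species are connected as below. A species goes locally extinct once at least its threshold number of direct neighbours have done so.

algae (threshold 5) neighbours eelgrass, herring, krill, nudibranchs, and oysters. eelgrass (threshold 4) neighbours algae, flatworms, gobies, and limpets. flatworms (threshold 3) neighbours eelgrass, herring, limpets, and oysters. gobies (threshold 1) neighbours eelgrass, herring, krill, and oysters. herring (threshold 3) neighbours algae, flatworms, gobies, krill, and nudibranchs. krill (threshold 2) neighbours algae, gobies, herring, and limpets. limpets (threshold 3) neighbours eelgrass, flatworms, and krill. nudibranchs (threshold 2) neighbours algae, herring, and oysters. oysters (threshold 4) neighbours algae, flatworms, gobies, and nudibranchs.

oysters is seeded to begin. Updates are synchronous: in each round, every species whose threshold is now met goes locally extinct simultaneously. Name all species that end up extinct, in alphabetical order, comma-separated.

Round 1 — oysters goes locally extinct (initial).
Round 2 — checking thresholds:
  algae: 1 of 5 neighbours < 5, not yet.
  flatworms: 1 of 4 neighbours < 3, not yet.
  gobies: 1 of 4 neighbours ≥ 1, goes locally extinct.
  nudibranchs: 1 of 3 neighbours < 2, not yet.
Round 3 — no new extinctions; cascade stops.

gobies, oysters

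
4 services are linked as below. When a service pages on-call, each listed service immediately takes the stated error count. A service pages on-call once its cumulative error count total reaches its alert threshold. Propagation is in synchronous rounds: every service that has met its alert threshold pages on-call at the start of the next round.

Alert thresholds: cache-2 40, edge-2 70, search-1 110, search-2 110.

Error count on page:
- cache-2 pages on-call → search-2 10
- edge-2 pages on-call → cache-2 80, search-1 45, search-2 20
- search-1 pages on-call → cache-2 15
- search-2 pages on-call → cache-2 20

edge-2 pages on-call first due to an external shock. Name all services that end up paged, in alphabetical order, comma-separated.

cache-2, edge-2

Round 1 — edge-2 pages on-call (initial).
  cache-2: +80 → 80 ≥ 40
  search-1: +45 → 45 < 110
  search-2: +20 → 20 < 110
Round 2 — cache-2 pages on-call.
  search-2: +10 → 30 < 110
No further pages.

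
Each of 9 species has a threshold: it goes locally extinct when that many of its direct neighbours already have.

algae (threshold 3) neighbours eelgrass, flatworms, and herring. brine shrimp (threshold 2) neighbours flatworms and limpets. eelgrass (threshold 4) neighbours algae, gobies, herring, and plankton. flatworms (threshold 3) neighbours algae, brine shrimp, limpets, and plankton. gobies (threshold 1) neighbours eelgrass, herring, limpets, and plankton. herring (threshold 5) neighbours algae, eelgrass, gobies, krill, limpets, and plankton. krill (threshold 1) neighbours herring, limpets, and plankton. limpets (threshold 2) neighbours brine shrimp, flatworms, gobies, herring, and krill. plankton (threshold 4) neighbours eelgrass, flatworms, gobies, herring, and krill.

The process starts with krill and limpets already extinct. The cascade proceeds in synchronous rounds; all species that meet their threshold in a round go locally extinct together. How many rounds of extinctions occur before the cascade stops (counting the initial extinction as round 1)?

2

Round 1 — krill, limpets go locally extinct (initial).
Round 2 — checking thresholds:
  brine shrimp: 1 of 2 neighbours < 2, not yet.
  flatworms: 1 of 4 neighbours < 3, not yet.
  gobies: 1 of 4 neighbours ≥ 1, goes locally extinct.
  herring: 2 of 6 neighbours < 5, not yet.
  plankton: 1 of 5 neighbours < 4, not yet.
Round 3 — no new extinctions; cascade stops.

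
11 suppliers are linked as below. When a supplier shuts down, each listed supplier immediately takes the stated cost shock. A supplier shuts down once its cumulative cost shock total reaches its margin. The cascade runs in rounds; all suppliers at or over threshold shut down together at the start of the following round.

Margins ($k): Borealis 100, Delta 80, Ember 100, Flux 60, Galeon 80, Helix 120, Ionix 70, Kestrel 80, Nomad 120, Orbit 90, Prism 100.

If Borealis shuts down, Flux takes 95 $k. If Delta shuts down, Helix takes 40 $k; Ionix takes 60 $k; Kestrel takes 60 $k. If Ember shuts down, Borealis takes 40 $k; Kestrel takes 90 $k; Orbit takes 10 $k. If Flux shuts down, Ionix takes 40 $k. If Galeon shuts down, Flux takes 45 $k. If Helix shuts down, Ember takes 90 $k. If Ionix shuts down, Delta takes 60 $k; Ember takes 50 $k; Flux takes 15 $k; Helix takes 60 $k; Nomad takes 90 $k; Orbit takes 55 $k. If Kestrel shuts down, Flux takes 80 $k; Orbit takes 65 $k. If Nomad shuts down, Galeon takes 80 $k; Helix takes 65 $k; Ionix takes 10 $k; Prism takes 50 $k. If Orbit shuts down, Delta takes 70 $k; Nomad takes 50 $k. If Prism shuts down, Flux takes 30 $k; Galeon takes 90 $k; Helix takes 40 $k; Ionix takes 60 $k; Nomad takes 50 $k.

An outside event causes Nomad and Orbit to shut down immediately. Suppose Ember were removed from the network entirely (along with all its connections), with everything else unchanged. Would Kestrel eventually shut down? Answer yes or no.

no

With Ember removed:
Round 1 — Nomad, Orbit shut down (initial).
  Delta: +70 → 70 < 80
  Galeon: +80 → 80 ≥ 80
  Helix: +65 → 65 < 120
  Ionix: +10 → 10 < 70
  Prism: +50 → 50 < 100
Round 2 — Galeon shuts down.
  Flux: +45 → 45 < 60
No further shutdowns.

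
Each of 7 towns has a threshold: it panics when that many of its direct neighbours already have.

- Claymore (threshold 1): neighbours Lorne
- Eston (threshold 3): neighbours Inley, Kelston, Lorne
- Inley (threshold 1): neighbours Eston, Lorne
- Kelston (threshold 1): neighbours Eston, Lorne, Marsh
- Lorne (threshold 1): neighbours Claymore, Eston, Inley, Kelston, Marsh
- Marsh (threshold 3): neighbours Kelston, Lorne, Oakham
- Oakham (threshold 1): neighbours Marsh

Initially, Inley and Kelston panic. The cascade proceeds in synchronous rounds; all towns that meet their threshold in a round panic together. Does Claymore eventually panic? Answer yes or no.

yes

Round 1 — Inley, Kelston panic (initial).
Round 2 — checking thresholds:
  Eston: 2 of 3 neighbours < 3, not yet.
  Lorne: 2 of 5 neighbours ≥ 1, panics.
  Marsh: 1 of 3 neighbours < 3, not yet.
Round 3 — checking thresholds:
  Claymore: 1 of 1 neighbours ≥ 1, panics.
  Eston: 3 of 3 neighbours ≥ 3, panics.
  Marsh: 2 of 3 neighbours < 3, not yet.
Round 4 — no new panics; cascade stops.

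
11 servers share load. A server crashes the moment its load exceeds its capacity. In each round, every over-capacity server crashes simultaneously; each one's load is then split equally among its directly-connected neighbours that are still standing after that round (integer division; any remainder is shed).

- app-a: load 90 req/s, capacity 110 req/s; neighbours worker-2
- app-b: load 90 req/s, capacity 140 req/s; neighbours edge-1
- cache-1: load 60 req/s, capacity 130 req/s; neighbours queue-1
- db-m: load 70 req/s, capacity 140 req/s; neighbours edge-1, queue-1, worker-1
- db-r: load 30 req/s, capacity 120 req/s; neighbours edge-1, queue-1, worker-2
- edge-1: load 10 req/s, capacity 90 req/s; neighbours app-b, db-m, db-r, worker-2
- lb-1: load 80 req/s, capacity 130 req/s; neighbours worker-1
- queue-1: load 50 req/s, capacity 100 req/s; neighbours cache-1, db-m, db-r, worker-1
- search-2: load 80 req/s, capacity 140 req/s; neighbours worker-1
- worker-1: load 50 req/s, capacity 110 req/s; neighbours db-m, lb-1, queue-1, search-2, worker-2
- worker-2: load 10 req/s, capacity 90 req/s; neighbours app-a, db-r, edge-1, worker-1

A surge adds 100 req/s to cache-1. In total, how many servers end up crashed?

Round 1 — cache-1 at 160 > 130. cache-1 crashes.
  cache-1 sheds 160 req/s to queue-1: 160 each.
    queue-1: 50+160 = 210 > 100
Round 2 — queue-1 crashes.
  queue-1 sheds 210 req/s to db-m, db-r, worker-1: 70 each.
    db-m: 70+70 = 140 ≤ 140
    db-r: 30+70 = 100 ≤ 120
    worker-1: 50+70 = 120 > 110
Round 3 — worker-1 crashes.
  worker-1 sheds 120 req/s to db-m, lb-1, search-2, worker-2: 30 each.
    db-m: 140+30 = 170 > 140
    lb-1: 80+30 = 110 ≤ 130
    search-2: 80+30 = 110 ≤ 140
    worker-2: 10+30 = 40 ≤ 90
Round 4 — db-m crashes.
  db-m sheds 170 req/s to edge-1: 170 each.
    edge-1: 10+170 = 180 > 90
Round 5 — edge-1 crashes.
  edge-1 sheds 180 req/s to app-b, db-r, worker-2: 60 each.
    app-b: 90+60 = 150 > 140
    db-r: 100+60 = 160 > 120
    worker-2: 40+60 = 100 > 90
Round 6 — app-b, db-r, worker-2 crash.
  app-b sheds 150 req/s: no online neighbours, lost.
  db-r sheds 160 req/s: no online neighbours, lost.
  worker-2 sheds 100 req/s to app-a: 100 each.
    app-a: 90+100 = 190 > 110
Round 7 — app-a crashes.
  app-a sheds 190 req/s: no online neighbours, lost.
No further crashes.

9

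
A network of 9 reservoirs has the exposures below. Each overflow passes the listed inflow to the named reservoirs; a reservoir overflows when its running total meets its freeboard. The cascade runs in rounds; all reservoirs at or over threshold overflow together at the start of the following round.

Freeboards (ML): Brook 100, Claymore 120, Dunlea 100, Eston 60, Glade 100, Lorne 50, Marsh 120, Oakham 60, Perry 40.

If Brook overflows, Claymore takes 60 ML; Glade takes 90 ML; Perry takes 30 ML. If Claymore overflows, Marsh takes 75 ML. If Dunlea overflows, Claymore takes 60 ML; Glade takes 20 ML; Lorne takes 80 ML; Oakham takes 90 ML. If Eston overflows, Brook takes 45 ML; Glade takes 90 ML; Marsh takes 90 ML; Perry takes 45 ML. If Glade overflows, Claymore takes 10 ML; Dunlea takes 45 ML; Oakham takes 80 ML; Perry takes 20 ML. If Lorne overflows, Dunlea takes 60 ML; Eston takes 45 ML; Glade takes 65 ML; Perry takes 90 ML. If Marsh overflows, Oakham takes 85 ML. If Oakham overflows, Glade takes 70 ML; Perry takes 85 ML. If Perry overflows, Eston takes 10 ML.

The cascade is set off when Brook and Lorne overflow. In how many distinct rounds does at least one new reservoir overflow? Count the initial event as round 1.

Round 1 — Brook, Lorne overflow (initial).
  Claymore: +60 → 60 < 120
  Dunlea: +60 → 60 < 100
  Eston: +45 → 45 < 60
  Glade: +90+65 → 155 ≥ 100
  Perry: +30+90 → 120 ≥ 40
Round 2 — Glade, Perry overflow.
  Claymore: +10 → 70 < 120
  Dunlea: +45 → 105 ≥ 100
  Eston: +10 → 55 < 60
  Oakham: +80 → 80 ≥ 60
Round 3 — Dunlea, Oakham overflow.
  Claymore: +60 → 130 ≥ 120
Round 4 — Claymore overflows.
  Marsh: +75 → 75 < 120
No further overflows.

4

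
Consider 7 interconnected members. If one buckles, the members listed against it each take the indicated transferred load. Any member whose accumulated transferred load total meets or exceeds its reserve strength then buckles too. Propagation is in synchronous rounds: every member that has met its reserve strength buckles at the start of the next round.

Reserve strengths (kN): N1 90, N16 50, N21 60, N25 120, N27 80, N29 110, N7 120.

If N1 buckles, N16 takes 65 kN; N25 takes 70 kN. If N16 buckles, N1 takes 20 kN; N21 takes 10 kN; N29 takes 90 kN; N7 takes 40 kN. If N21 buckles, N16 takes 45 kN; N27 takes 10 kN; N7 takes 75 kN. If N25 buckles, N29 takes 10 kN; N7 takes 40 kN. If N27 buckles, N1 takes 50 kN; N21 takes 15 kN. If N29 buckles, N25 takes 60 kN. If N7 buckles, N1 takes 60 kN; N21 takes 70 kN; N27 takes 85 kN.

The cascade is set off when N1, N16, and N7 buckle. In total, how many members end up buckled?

Round 1 — N1, N16, N7 buckle (initial).
  N21: +10+70 → 80 ≥ 60
  N25: +70 → 70 < 120
  N27: +85 → 85 ≥ 80
  N29: +90 → 90 < 110
Round 2 — N21, N27 buckle.
No further bucklings.

5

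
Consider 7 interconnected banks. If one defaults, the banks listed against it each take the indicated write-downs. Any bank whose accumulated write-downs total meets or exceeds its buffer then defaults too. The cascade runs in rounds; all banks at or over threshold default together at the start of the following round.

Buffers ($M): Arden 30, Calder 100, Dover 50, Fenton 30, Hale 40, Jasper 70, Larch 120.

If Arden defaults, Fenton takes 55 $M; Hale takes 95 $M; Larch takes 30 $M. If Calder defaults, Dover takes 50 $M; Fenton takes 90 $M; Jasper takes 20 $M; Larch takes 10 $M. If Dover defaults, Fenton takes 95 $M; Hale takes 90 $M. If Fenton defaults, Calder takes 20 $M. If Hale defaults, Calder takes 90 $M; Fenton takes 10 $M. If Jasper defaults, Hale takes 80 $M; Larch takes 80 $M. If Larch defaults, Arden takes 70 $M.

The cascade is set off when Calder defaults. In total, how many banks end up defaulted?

Round 1 — Calder defaults (initial).
  Dover: +50 → 50 ≥ 50
  Fenton: +90 → 90 ≥ 30
  Jasper: +20 → 20 < 70
  Larch: +10 → 10 < 120
Round 2 — Dover, Fenton default.
  Hale: +90 → 90 ≥ 40
Round 3 — Hale defaults.
No further defaults.

4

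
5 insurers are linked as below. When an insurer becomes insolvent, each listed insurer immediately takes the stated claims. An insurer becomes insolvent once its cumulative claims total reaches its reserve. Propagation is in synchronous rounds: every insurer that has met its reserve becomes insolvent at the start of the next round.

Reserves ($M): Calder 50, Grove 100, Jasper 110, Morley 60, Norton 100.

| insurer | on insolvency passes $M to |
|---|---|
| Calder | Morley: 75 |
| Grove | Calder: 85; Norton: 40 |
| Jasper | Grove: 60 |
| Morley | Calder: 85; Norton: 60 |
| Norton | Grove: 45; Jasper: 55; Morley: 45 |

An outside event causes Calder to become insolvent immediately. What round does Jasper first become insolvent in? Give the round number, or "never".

never

Round 1 — Calder becomes insolvent (initial).
  Morley: +75 → 75 ≥ 60
Round 2 — Morley becomes insolvent.
  Norton: +60 → 60 < 100
No further insolvencies.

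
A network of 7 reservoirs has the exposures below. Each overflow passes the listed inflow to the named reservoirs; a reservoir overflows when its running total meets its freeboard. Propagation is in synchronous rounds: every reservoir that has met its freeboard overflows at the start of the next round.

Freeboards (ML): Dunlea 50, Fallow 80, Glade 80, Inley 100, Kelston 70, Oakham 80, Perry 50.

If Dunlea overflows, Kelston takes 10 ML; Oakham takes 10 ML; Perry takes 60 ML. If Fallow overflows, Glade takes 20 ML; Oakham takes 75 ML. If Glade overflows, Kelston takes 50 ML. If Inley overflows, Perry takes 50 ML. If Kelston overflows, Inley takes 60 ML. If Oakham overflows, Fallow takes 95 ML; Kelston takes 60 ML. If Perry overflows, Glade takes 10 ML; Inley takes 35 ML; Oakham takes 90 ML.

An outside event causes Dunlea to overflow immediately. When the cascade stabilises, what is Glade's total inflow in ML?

30

Round 1 — Dunlea overflows (initial).
  Kelston: +10 → 10 < 70
  Oakham: +10 → 10 < 80
  Perry: +60 → 60 ≥ 50
Round 2 — Perry overflows.
  Glade: +10 → 10 < 80
  Inley: +35 → 35 < 100
  Oakham: +90 → 100 ≥ 80
Round 3 — Oakham overflows.
  Fallow: +95 → 95 ≥ 80
  Kelston: +60 → 70 ≥ 70
Round 4 — Fallow, Kelston overflow.
  Glade: +20 → 30 < 80
  Inley: +60 → 95 < 100
No further overflows.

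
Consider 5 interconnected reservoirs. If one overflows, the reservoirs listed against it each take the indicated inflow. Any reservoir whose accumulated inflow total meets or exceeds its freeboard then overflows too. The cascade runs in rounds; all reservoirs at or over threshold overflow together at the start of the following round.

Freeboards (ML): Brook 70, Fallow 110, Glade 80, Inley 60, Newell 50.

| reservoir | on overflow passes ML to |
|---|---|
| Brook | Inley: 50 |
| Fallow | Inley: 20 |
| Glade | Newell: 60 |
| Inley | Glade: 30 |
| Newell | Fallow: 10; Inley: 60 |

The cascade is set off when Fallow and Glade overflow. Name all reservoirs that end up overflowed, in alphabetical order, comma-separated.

Round 1 — Fallow, Glade overflow (initial).
  Inley: +20 → 20 < 60
  Newell: +60 → 60 ≥ 50
Round 2 — Newell overflows.
  Inley: +60 → 80 ≥ 60
Round 3 — Inley overflows.
No further overflows.

Fallow, Glade, Inley, Newell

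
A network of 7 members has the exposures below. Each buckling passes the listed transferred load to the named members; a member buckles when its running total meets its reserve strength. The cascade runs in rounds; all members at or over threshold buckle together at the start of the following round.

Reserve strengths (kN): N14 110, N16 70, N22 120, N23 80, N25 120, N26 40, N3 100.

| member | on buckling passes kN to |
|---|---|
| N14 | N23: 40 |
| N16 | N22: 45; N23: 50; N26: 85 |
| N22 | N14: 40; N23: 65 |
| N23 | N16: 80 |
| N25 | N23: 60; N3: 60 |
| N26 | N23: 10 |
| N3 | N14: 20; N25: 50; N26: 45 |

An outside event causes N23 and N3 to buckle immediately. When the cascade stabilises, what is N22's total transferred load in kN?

Round 1 — N23, N3 buckle (initial).
  N14: +20 → 20 < 110
  N16: +80 → 80 ≥ 70
  N25: +50 → 50 < 120
  N26: +45 → 45 ≥ 40
Round 2 — N16, N26 buckle.
  N22: +45 → 45 < 120
No further bucklings.

45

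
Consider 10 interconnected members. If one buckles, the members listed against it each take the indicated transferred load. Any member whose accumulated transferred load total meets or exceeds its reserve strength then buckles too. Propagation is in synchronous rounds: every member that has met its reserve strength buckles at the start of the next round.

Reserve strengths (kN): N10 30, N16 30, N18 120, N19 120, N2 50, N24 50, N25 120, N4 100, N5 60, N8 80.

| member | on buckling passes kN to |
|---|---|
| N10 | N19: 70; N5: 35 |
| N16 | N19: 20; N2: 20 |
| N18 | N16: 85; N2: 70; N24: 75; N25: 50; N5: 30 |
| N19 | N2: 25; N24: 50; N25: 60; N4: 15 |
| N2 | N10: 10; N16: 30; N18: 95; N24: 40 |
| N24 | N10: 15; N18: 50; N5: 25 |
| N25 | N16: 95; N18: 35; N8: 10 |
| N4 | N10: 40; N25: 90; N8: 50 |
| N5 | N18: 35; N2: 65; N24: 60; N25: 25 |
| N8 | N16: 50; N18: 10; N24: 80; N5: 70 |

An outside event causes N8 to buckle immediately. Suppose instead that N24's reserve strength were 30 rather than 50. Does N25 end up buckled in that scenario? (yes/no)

With N24's reserve strength at 30:
Round 1 — N8 buckles (initial).
  N16: +50 → 50 ≥ 30
  N18: +10 → 10 < 120
  N24: +80 → 80 ≥ 30
  N5: +70 → 70 ≥ 60
Round 2 — N16, N24, N5 buckle.
  N10: +15 → 15 < 30
  N18: +50+35 → 95 < 120
  N19: +20 → 20 < 120
  N2: +20+65 → 85 ≥ 50
  N25: +25 → 25 < 120
Round 3 — N2 buckles.
  N10: +10 → 25 < 30
  N18: +95 → 190 ≥ 120
Round 4 — N18 buckles.
  N25: +50 → 75 < 120
No further bucklings.

no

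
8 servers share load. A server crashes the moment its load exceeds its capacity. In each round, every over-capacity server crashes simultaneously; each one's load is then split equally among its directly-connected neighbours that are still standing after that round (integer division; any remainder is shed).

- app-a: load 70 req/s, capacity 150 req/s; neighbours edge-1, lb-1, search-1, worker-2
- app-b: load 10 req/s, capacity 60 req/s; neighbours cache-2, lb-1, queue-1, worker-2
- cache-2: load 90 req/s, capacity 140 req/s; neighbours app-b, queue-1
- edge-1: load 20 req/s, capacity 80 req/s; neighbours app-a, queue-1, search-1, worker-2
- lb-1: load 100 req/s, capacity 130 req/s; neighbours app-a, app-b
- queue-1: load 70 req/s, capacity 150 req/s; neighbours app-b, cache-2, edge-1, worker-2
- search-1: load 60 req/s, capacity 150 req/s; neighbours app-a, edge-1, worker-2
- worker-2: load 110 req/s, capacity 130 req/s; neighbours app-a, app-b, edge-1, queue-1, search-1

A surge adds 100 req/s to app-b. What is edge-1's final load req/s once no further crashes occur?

Round 1 — app-b at 110 > 60. app-b crashes.
  app-b sheds 110 req/s to cache-2, lb-1, queue-1, worker-2: 27 each (2 lost).
    cache-2: 90+27 = 117 ≤ 140
    lb-1: 100+27 = 127 ≤ 130
    queue-1: 70+27 = 97 ≤ 150
    worker-2: 110+27 = 137 > 130
Round 2 — worker-2 crashes.
  worker-2 sheds 137 req/s to app-a, edge-1, queue-1, search-1: 34 each (1 lost).
    app-a: 70+34 = 104 ≤ 150
    edge-1: 20+34 = 54 ≤ 80
    queue-1: 97+34 = 131 ≤ 150
    search-1: 60+34 = 94 ≤ 150
No further crashes.

54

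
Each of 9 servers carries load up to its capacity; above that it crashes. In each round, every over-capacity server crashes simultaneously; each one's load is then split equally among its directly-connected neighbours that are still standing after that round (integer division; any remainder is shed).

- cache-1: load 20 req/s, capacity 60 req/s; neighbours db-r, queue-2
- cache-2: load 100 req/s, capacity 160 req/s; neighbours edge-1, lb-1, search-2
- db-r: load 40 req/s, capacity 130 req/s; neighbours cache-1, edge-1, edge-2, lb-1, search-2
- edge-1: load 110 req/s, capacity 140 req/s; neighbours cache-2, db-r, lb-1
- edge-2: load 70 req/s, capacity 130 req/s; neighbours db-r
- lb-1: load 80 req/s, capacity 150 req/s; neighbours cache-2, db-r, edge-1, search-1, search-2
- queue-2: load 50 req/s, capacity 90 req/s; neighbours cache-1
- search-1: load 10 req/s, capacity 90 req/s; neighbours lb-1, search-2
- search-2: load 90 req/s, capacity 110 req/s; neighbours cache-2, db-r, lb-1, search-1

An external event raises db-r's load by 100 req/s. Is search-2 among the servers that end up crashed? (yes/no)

Round 1 — db-r at 140 > 130. db-r crashes.
  db-r sheds 140 req/s to cache-1, edge-1, edge-2, lb-1, search-2: 28 each.
    cache-1: 20+28 = 48 ≤ 60
    edge-1: 110+28 = 138 ≤ 140
    edge-2: 70+28 = 98 ≤ 130
    lb-1: 80+28 = 108 ≤ 150
    search-2: 90+28 = 118 > 110
Round 2 — search-2 crashes.
  search-2 sheds 118 req/s to cache-2, lb-1, search-1: 39 each (1 lost).
    cache-2: 100+39 = 139 ≤ 160
    lb-1: 108+39 = 147 ≤ 150
    search-1: 10+39 = 49 ≤ 90
No further crashes.

yes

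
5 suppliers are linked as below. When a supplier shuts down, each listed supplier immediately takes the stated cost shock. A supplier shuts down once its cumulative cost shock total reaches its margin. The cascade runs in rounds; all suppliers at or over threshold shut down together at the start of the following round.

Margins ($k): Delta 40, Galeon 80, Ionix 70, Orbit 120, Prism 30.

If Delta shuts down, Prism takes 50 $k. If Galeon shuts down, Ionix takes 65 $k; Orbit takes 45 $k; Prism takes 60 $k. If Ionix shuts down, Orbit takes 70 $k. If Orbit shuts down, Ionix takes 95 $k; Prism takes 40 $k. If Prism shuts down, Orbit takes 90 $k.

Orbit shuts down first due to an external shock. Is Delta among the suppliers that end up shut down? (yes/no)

Round 1 — Orbit shuts down (initial).
  Ionix: +95 → 95 ≥ 70
  Prism: +40 → 40 ≥ 30
Round 2 — Ionix, Prism shut down.
No further shutdowns.

no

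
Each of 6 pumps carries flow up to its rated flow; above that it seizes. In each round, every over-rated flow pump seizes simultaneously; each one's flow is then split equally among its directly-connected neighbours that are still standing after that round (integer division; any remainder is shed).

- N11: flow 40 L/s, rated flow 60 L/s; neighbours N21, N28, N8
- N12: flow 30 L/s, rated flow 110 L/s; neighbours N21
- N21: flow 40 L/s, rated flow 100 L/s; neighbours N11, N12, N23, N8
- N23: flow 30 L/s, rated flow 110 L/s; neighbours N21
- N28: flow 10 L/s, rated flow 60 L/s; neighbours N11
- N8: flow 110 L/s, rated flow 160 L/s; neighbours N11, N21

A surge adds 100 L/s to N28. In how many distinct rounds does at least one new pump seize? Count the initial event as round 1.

Round 1 — N28 at 110 > 60. N28 seizes.
  N28 sheds 110 L/s to N11: 110 each.
    N11: 40+110 = 150 > 60
Round 2 — N11 seizes.
  N11 sheds 150 L/s to N21, N8: 75 each.
    N21: 40+75 = 115 > 100
    N8: 110+75 = 185 > 160
Round 3 — N21, N8 seize.
  N21 sheds 115 L/s to N12, N23: 57 each (1 lost).
    N12: 30+57 = 87 ≤ 110
    N23: 30+57 = 87 ≤ 110
  N8 sheds 185 L/s: no online neighbours, lost.
No further seizures.

3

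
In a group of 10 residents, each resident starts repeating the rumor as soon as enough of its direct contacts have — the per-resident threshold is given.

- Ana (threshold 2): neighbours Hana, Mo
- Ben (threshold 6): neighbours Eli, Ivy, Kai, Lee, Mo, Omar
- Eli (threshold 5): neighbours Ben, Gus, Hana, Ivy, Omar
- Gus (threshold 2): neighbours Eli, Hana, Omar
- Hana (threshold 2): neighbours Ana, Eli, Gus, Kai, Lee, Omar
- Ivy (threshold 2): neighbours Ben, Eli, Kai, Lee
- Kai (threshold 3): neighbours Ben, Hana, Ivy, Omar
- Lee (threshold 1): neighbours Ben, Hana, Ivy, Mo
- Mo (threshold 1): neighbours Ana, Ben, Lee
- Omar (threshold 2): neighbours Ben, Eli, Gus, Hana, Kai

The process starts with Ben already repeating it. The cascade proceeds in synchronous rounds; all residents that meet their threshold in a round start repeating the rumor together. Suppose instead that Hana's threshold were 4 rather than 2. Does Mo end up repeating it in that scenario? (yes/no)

yes

With Hana's threshold at 4:
Round 1 — Ben starts repeating the rumor (initial).
Round 2 — checking thresholds:
  Eli: 1 of 5 neighbours < 5, holds.
  Ivy: 1 of 4 neighbours < 2, holds.
  Kai: 1 of 4 neighbours < 3, holds.
  Lee: 1 of 4 neighbours ≥ 1, starts repeating the rumor.
  Mo: 1 of 3 neighbours ≥ 1, starts repeating the rumor.
  Omar: 1 of 5 neighbours < 2, holds.
Round 3 — checking thresholds:
  Ana: 1 of 2 neighbours < 2, holds.
  Eli: 1 of 5 neighbours < 5, holds.
  Hana: 1 of 6 neighbours < 4, holds.
  Ivy: 2 of 4 neighbours ≥ 2, starts repeating the rumor.
  Kai: 1 of 4 neighbours < 3, holds.
  Omar: 1 of 5 neighbours < 2, holds.
Round 4 — no new spreads; cascade stops.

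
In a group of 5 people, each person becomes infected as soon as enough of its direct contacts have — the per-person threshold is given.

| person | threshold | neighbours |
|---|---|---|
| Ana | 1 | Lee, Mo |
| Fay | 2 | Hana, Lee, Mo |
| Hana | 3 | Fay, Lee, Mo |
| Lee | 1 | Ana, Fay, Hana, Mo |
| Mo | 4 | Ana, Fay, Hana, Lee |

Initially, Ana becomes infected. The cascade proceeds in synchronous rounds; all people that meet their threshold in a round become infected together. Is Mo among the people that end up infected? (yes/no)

no

Round 1 — Ana becomes infected (initial).
Round 2 — checking thresholds:
  Lee: 1 of 4 neighbours ≥ 1, becomes infected.
  Mo: 1 of 4 neighbours < 4, below threshold.
Round 3 — no new infections; cascade stops.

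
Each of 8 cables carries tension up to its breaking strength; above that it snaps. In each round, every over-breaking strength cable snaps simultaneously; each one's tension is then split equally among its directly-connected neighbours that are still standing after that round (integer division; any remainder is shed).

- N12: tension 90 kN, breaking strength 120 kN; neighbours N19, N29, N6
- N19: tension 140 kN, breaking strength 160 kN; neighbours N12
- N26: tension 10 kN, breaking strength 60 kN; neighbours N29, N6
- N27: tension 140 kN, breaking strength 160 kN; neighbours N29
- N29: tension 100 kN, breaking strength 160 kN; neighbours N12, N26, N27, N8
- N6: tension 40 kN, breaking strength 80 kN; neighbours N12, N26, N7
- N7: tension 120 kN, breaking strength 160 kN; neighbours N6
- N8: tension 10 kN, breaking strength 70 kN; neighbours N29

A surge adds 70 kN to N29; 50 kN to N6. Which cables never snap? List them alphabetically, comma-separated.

Round 1 — N29 at 170 > 160; N6 at 90 > 80. N29, N6 snap.
  N29 sheds 170 kN to N12, N26, N27, N8: 42 each (2 lost).
    N12: 90+42 = 132 > 120
    N26: 10+42 = 52 ≤ 60
    N27: 140+42 = 182 > 160
    N8: 10+42 = 52 ≤ 70
  N6 sheds 90 kN to N12, N26, N7: 30 each.
    N12: 132+30 = 162 > 120
    N26: 52+30 = 82 > 60
    N7: 120+30 = 150 ≤ 160
Round 2 — N12, N26, N27 snap.
  N12 sheds 162 kN to N19: 162 each.
    N19: 140+162 = 302 > 160
  N26 sheds 82 kN: no online neighbours, lost.
  N27 sheds 182 kN: no online neighbours, lost.
Round 3 — N19 snaps.
  N19 sheds 302 kN: no online neighbours, lost.
No further breaks.

N7, N8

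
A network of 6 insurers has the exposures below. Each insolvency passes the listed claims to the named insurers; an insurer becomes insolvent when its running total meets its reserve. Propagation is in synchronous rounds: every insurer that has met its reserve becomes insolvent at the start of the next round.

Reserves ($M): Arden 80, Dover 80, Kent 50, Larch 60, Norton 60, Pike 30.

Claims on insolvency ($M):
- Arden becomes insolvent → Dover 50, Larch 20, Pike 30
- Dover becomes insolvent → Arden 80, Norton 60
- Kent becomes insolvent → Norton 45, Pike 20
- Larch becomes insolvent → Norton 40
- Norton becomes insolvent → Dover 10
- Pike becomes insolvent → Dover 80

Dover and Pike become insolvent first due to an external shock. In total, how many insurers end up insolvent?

4

Round 1 — Dover, Pike become insolvent (initial).
  Arden: +80 → 80 ≥ 80
  Norton: +60 → 60 ≥ 60
Round 2 — Arden, Norton become insolvent.
  Larch: +20 → 20 < 60
No further insolvencies.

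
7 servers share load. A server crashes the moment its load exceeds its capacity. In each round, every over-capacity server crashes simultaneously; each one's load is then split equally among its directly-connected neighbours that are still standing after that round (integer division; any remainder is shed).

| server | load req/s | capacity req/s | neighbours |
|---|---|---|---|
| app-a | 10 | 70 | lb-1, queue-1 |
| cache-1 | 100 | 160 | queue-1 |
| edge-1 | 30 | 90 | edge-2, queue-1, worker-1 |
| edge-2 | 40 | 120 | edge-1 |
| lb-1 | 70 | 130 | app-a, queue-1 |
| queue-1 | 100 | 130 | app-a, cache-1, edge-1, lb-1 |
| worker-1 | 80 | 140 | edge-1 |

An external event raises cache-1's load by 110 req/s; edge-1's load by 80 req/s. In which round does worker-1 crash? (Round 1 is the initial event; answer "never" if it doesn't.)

Round 1 — cache-1 at 210 > 160; edge-1 at 110 > 90. cache-1, edge-1 crash.
  cache-1 sheds 210 req/s to queue-1: 210 each.
    queue-1: 100+210 = 310 > 130
  edge-1 sheds 110 req/s to edge-2, queue-1, worker-1: 36 each (2 lost).
    edge-2: 40+36 = 76 ≤ 120
    queue-1: 310+36 = 346 > 130
    worker-1: 80+36 = 116 ≤ 140
Round 2 — queue-1 crashes.
  queue-1 sheds 346 req/s to app-a, lb-1: 173 each.
    app-a: 10+173 = 183 > 70
    lb-1: 70+173 = 243 > 130
Round 3 — app-a, lb-1 crash.
  app-a sheds 183 req/s: no online neighbours, lost.
  lb-1 sheds 243 req/s: no online neighbours, lost.
No further crashes.

never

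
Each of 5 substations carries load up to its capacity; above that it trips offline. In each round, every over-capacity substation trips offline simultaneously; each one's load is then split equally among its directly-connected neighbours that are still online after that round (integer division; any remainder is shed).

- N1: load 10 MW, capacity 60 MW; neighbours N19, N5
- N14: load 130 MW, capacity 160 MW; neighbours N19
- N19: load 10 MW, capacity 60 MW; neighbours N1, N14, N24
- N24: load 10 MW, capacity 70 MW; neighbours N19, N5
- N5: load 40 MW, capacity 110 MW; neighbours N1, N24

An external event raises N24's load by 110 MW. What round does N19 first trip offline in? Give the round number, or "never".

2

Round 1 — N24 at 120 > 70. N24 trips offline.
  N24 sheds 120 MW to N19, N5: 60 each.
    N19: 10+60 = 70 > 60
    N5: 40+60 = 100 ≤ 110
Round 2 — N19 trips offline.
  N19 sheds 70 MW to N1, N14: 35 each.
    N1: 10+35 = 45 ≤ 60
    N14: 130+35 = 165 > 160
Round 3 — N14 trips offline.
  N14 sheds 165 MW: no online neighbours, lost.
No further trips.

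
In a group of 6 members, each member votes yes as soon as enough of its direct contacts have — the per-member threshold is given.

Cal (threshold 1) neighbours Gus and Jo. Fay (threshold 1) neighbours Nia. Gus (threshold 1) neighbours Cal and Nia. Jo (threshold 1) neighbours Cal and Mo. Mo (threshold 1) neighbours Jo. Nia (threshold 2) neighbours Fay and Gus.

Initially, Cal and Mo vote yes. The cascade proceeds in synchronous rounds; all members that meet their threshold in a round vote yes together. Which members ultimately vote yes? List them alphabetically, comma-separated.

Cal, Gus, Jo, Mo

Round 1 — Cal, Mo vote yes (initial).
Round 2 — checking thresholds:
  Gus: 1 of 2 neighbours ≥ 1, votes yes.
  Jo: 2 of 2 neighbours ≥ 1, votes yes.
Round 3 — no new yes votes; cascade stops.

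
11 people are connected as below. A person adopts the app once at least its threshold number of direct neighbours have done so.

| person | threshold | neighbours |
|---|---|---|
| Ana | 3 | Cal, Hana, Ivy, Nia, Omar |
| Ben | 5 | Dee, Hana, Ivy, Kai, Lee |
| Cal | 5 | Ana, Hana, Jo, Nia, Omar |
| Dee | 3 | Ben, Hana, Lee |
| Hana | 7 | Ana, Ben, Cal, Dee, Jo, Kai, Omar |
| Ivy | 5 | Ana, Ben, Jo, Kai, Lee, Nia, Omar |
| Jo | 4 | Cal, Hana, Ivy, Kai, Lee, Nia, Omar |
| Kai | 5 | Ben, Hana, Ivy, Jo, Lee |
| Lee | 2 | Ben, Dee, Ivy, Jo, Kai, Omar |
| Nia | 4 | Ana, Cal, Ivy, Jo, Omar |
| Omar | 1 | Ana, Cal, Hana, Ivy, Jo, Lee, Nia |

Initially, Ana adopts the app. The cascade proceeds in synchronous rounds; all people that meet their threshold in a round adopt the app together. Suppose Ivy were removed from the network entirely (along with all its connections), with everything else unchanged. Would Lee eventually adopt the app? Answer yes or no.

With Ivy removed:
Round 1 — Ana adopts the app (initial).
Round 2 — checking thresholds:
  Cal: 1 of 5 neighbours < 5, holds.
  Hana: 1 of 7 neighbours < 7, holds.
  Nia: 1 of 4 neighbours < 4, holds.
  Omar: 1 of 6 neighbours ≥ 1, adopts the app.
Round 3 — no new adoptions; cascade stops.

no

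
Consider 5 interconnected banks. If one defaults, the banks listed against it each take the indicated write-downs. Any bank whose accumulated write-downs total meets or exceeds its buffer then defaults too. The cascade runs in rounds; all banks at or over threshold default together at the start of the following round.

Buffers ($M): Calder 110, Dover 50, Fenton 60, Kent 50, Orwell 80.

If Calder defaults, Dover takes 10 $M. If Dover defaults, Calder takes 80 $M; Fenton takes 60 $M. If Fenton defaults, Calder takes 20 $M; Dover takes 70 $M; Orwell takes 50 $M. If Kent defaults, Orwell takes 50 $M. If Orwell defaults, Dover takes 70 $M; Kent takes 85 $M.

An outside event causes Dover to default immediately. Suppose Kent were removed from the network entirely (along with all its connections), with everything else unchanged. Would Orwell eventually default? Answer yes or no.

no

With Kent removed:
Round 1 — Dover defaults (initial).
  Calder: +80 → 80 < 110
  Fenton: +60 → 60 ≥ 60
Round 2 — Fenton defaults.
  Calder: +20 → 100 < 110
  Orwell: +50 → 50 < 80
No further defaults.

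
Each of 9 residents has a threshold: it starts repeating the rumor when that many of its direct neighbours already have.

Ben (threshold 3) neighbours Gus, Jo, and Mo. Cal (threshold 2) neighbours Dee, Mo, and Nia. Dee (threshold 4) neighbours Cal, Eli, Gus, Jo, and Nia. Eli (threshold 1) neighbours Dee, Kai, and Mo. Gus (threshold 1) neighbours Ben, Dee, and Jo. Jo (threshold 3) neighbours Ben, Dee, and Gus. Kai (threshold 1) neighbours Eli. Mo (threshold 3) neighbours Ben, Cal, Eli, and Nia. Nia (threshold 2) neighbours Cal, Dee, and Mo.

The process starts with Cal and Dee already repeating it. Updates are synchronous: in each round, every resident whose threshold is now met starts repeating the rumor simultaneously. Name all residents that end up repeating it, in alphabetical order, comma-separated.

Cal, Dee, Eli, Gus, Kai, Mo, Nia

Round 1 — Cal, Dee start repeating the rumor (initial).
Round 2 — checking thresholds:
  Eli: 1 of 3 neighbours ≥ 1, starts repeating the rumor.
  Gus: 1 of 3 neighbours ≥ 1, starts repeating the rumor.
  Jo: 1 of 3 neighbours < 3, holds.
  Mo: 1 of 4 neighbours < 3, holds.
  Nia: 2 of 3 neighbours ≥ 2, starts repeating the rumor.
Round 3 — checking thresholds:
  Ben: 1 of 3 neighbours < 3, holds.
  Jo: 2 of 3 neighbours < 3, holds.
  Kai: 1 of 1 neighbours ≥ 1, starts repeating the rumor.
  Mo: 3 of 4 neighbours ≥ 3, starts repeating the rumor.
Round 4 — no new spreads; cascade stops.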